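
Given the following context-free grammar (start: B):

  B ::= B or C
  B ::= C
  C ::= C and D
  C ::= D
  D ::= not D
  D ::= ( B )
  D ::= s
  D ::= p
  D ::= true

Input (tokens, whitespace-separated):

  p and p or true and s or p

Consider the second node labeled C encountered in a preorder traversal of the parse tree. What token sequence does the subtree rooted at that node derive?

p

[B [B [B [C [C [D p]] and [D p]]] or [C [C [D true]] and [D s]]] or [C [D p]]]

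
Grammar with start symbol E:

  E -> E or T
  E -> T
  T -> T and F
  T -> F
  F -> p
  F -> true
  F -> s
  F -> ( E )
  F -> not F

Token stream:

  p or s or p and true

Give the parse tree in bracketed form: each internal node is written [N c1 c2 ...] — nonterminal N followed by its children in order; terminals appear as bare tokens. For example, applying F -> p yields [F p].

[E [E [E [T [F p]]] or [T [F s]]] or [T [T [F p]] and [F true]]]

E
E or T
E or T or T
T or T or T
F or T or T
p or T or T
p or F or T
p or s or T
p or s or T and F
p or s or F and F
p or s or p and F
p or s or p and true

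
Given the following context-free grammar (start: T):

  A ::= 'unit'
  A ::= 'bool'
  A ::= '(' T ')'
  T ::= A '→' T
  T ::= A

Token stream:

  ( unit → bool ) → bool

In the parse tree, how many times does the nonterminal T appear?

[T [A ( [T [A unit] → [T [A bool]]] )] → [T [A bool]]]

4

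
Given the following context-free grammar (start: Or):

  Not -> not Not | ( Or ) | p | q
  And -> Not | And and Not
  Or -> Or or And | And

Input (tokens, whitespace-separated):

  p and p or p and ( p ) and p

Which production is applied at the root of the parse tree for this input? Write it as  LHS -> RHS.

Or -> Or or And

[Or [Or [And [And [Not p]] and [Not p]]] or [And [And [And [Not p]] and [Not ( [Or [And [Not p]]] )]] and [Not p]]]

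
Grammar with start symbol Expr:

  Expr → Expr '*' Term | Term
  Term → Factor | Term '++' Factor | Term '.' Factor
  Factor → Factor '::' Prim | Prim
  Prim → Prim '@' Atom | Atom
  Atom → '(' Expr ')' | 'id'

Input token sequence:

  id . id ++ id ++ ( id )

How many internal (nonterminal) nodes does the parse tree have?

[Expr [Term [Term [Term [Term [Factor [Prim [Atom id]]]] . [Factor [Prim [Atom id]]]] ++ [Factor [Prim [Atom id]]]] ++ [Factor [Prim [Atom ( [Expr [Term [Factor [Prim [Atom id]]]]] )]]]]]

22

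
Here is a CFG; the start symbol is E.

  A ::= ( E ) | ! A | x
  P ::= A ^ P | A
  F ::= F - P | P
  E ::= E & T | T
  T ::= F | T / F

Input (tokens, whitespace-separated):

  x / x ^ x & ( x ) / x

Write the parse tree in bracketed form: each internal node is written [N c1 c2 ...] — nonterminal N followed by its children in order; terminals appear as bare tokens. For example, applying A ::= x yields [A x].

[E [E [T [T [F [P [A x]]]] / [F [P [A x] ^ [P [A x]]]]]] & [T [T [F [P [A ( [E [T [F [P [A x]]]]] )]]]] / [F [P [A x]]]]]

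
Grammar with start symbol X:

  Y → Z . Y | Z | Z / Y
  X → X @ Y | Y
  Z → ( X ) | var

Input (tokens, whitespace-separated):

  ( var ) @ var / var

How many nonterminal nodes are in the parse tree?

11

[X [X [Y [Z ( [X [Y [Z var]]] )]]] @ [Y [Z var] / [Y [Z var]]]]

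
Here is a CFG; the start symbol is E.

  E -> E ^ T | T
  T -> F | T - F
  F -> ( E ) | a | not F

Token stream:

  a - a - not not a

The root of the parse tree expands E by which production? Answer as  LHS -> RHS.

E -> T

[E [T [T [T [F a]] - [F a]] - [F not [F not [F a]]]]]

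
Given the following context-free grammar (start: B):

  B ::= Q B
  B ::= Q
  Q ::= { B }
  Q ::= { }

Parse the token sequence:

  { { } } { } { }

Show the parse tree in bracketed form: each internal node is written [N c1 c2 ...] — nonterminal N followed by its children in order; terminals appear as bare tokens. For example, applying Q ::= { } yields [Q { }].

[B [Q { [B [Q { }]] }] [B [Q { }] [B [Q { }]]]]

B
Q B
{ B } B
{ Q } B
{ { } } B
{ { } } Q B
{ { } } { } B
{ { } } { } Q
{ { } } { } { }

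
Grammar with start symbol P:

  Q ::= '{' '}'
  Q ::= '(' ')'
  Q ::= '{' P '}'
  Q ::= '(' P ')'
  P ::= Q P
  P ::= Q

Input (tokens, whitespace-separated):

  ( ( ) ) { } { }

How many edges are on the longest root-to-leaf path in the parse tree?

[P [Q ( [P [Q ( )]] )] [P [Q { }] [P [Q { }]]]]

4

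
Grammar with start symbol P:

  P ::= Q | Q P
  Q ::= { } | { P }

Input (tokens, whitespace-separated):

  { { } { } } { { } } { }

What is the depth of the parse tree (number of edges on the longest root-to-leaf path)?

[P [Q { [P [Q { }] [P [Q { }]]] }] [P [Q { [P [Q { }]] }] [P [Q { }]]]]

5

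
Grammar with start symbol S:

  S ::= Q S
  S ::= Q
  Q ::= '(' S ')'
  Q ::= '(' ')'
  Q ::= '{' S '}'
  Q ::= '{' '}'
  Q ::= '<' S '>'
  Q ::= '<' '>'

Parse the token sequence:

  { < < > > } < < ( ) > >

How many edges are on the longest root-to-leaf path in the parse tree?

[S [Q { [S [Q < [S [Q < >]] >]] }] [S [Q < [S [Q < [S [Q ( )]] >]] >]]]

7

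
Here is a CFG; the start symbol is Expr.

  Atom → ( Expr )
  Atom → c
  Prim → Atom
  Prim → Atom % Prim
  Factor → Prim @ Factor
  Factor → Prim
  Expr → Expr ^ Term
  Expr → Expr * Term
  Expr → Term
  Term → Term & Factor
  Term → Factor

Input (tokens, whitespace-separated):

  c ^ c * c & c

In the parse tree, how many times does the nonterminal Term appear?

4

[Expr [Expr [Expr [Term [Factor [Prim [Atom c]]]]] ^ [Term [Factor [Prim [Atom c]]]]] * [Term [Term [Factor [Prim [Atom c]]]] & [Factor [Prim [Atom c]]]]]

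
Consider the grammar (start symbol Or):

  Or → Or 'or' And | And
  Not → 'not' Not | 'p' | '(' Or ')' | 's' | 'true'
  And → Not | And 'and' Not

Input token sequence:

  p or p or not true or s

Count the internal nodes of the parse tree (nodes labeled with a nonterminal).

13

[Or [Or [Or [Or [And [Not p]]] or [And [Not p]]] or [And [Not not [Not true]]]] or [And [Not s]]]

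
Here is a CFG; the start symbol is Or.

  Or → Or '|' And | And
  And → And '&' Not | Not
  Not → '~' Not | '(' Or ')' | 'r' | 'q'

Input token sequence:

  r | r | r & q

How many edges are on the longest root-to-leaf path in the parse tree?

[Or [Or [Or [And [Not r]]] | [And [Not r]]] | [And [And [Not r]] & [Not q]]]

5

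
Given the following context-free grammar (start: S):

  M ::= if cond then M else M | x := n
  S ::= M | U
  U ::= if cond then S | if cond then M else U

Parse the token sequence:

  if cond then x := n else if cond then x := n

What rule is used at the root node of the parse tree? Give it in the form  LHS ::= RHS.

S ::= U

[S [U if cond then [M x := n] else [U if cond then [S [M x := n]]]]]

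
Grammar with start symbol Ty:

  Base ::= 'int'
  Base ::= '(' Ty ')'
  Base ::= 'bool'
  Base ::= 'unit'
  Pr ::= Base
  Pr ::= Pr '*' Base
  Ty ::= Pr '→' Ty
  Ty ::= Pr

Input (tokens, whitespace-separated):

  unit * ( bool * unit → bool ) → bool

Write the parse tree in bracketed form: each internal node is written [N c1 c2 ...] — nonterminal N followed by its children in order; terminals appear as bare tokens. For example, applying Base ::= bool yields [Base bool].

Ty
Pr → Ty
Pr * Base → Ty
Base * Base → Ty
unit * Base → Ty
unit * ( Ty ) → Ty
unit * ( Pr → Ty ) → Ty
unit * ( Pr * Base → Ty ) → Ty
unit * ( Base * Base → Ty ) → Ty
unit * ( bool * Base → Ty ) → Ty
unit * ( bool * unit → Ty ) → Ty
unit * ( bool * unit → Pr ) → Ty
unit * ( bool * unit → Base ) → Ty
unit * ( bool * unit → bool ) → Ty
unit * ( bool * unit → bool ) → Pr
unit * ( bool * unit → bool ) → Base
unit * ( bool * unit → bool ) → bool

[Ty [Pr [Pr [Base unit]] * [Base ( [Ty [Pr [Pr [Base bool]] * [Base unit]] → [Ty [Pr [Base bool]]]] )]] → [Ty [Pr [Base bool]]]]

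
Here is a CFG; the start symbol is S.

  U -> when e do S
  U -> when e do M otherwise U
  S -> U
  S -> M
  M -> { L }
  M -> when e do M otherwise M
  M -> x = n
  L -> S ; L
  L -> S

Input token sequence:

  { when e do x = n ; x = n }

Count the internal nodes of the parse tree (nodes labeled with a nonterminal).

[S [M { [L [S [U when e do [S [M x = n]]]] ; [L [S [M x = n]]]] }]]

10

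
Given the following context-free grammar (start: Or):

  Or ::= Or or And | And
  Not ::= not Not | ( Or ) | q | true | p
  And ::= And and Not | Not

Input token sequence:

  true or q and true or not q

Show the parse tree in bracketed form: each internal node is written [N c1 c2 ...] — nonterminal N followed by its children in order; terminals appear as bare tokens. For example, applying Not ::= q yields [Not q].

Or
Or or And
Or or And or And
And or And or And
Not or And or And
true or And or And
true or And and Not or And
true or Not and Not or And
true or q and Not or And
true or q and true or And
true or q and true or Not
true or q and true or not Not
true or q and true or not q

[Or [Or [Or [And [Not true]]] or [And [And [Not q]] and [Not true]]] or [And [Not not [Not q]]]]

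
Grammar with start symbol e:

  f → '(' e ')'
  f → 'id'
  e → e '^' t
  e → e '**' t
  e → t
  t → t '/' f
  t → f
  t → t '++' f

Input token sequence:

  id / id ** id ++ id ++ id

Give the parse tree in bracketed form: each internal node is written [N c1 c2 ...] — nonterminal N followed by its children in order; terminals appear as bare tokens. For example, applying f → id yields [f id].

e
e ** t
t ** t
t / f ** t
f / f ** t
id / f ** t
id / id ** t
id / id ** t ++ f
id / id ** t ++ f ++ f
id / id ** f ++ f ++ f
id / id ** id ++ f ++ f
id / id ** id ++ id ++ f
id / id ** id ++ id ++ id

[e [e [t [t [f id]] / [f id]]] ** [t [t [t [f id]] ++ [f id]] ++ [f id]]]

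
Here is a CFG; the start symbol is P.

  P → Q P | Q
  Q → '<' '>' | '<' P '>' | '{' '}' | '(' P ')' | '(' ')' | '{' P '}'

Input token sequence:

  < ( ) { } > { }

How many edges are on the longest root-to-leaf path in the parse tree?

5

[P [Q < [P [Q ( )] [P [Q { }]]] >] [P [Q { }]]]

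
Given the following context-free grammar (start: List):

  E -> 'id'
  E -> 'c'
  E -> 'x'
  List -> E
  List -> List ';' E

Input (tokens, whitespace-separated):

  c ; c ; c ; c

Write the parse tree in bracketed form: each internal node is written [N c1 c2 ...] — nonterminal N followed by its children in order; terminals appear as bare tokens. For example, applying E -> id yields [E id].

List
List ; E
List ; E ; E
List ; E ; E ; E
E ; E ; E ; E
c ; E ; E ; E
c ; c ; E ; E
c ; c ; c ; E
c ; c ; c ; c

[List [List [List [List [E c]] ; [E c]] ; [E c]] ; [E c]]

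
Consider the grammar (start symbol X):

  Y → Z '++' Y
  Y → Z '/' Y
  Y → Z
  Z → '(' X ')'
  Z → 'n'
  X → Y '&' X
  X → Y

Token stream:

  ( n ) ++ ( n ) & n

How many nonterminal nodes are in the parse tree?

14

[X [Y [Z ( [X [Y [Z n]]] )] ++ [Y [Z ( [X [Y [Z n]]] )]]] & [X [Y [Z n]]]]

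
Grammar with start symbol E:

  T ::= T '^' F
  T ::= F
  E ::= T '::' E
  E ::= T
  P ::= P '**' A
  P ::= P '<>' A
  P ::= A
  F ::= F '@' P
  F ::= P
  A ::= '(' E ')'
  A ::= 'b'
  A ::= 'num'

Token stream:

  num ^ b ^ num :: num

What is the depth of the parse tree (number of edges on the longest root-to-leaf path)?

7

[E [T [T [T [F [P [A num]]]] ^ [F [P [A b]]]] ^ [F [P [A num]]]] :: [E [T [F [P [A num]]]]]]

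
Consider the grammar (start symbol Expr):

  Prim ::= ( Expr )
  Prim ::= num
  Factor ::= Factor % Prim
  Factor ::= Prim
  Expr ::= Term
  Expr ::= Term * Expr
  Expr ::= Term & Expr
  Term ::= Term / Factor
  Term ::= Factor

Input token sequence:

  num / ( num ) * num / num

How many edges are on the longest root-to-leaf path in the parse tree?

[Expr [Term [Term [Factor [Prim num]]] / [Factor [Prim ( [Expr [Term [Factor [Prim num]]]] )]]] * [Expr [Term [Term [Factor [Prim num]]] / [Factor [Prim num]]]]]

8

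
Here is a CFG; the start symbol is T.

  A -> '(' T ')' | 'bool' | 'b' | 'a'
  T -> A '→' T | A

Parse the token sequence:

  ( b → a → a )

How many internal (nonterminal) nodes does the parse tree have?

8

[T [A ( [T [A b] → [T [A a] → [T [A a]]]] )]]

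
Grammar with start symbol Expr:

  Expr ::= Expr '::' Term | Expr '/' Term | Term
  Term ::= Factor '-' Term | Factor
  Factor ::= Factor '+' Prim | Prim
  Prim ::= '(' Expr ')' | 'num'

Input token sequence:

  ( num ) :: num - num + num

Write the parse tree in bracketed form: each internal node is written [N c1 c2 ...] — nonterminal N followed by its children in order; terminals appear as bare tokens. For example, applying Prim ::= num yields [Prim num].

Expr
Expr :: Term
Term :: Term
Factor :: Term
Prim :: Term
( Expr ) :: Term
( Term ) :: Term
( Factor ) :: Term
( Prim ) :: Term
( num ) :: Term
( num ) :: Factor - Term
( num ) :: Prim - Term
( num ) :: num - Term
( num ) :: num - Factor
( num ) :: num - Factor + Prim
( num ) :: num - Prim + Prim
( num ) :: num - num + Prim
( num ) :: num - num + num

[Expr [Expr [Term [Factor [Prim ( [Expr [Term [Factor [Prim num]]]] )]]]] :: [Term [Factor [Prim num]] - [Term [Factor [Factor [Prim num]] + [Prim num]]]]]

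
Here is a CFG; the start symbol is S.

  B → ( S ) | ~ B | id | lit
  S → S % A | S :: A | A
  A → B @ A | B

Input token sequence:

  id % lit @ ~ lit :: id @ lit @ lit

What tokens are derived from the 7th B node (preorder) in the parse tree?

lit

[S [S [S [A [B id]]] % [A [B lit] @ [A [B ~ [B lit]]]]] :: [A [B id] @ [A [B lit] @ [A [B lit]]]]]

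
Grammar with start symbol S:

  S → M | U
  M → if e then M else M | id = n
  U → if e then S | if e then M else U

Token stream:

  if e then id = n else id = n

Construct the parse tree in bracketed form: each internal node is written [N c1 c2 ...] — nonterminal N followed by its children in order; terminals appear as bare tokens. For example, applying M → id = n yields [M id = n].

[S [M if e then [M id = n] else [M id = n]]]

S
M
if e then M else M
if e then id = n else M
if e then id = n else id = n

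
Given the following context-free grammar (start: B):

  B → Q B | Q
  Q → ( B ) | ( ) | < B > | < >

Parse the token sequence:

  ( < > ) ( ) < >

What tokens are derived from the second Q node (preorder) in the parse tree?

< >

[B [Q ( [B [Q < >]] )] [B [Q ( )] [B [Q < >]]]]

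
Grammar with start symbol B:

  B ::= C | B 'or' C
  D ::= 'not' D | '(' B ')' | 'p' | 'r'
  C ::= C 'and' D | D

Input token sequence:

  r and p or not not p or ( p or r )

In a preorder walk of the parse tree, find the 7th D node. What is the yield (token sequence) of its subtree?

[B [B [B [C [C [D r]] and [D p]]] or [C [D not [D not [D p]]]]] or [C [D ( [B [B [C [D p]]] or [C [D r]]] )]]]

p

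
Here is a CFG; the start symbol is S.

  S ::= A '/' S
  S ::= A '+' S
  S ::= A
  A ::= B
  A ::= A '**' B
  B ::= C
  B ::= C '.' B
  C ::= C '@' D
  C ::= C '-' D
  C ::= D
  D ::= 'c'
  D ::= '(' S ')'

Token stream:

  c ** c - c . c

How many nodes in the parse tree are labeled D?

4

[S [A [A [B [C [D c]]]] ** [B [C [C [D c]] - [D c]] . [B [C [D c]]]]]]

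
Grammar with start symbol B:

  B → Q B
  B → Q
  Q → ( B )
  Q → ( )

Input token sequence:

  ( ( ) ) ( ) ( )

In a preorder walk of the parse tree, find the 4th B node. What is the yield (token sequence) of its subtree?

( )

[B [Q ( [B [Q ( )]] )] [B [Q ( )] [B [Q ( )]]]]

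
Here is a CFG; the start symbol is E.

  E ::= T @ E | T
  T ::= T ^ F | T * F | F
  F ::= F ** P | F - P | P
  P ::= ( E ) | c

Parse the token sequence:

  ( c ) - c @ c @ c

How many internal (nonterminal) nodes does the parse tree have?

[E [T [F [F [P ( [E [T [F [P c]]]] )]] - [P c]]] @ [E [T [F [P c]]] @ [E [T [F [P c]]]]]]

18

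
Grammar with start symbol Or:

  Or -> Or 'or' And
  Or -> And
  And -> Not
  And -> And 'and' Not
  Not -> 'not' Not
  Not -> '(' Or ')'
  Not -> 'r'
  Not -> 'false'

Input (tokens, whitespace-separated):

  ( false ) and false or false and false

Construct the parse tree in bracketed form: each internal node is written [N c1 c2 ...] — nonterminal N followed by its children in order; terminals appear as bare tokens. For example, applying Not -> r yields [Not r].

[Or [Or [And [And [Not ( [Or [And [Not false]]] )]] and [Not false]]] or [And [And [Not false]] and [Not false]]]

Or
Or or And
And or And
And and Not or And
Not and Not or And
( Or ) and Not or And
( And ) and Not or And
( Not ) and Not or And
( false ) and Not or And
( false ) and false or And
( false ) and false or And and Not
( false ) and false or Not and Not
( false ) and false or false and Not
( false ) and false or false and false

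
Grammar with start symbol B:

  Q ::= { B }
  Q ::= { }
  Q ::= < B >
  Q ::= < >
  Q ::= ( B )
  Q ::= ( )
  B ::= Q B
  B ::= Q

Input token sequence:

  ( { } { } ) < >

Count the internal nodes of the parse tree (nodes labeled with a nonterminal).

8

[B [Q ( [B [Q { }] [B [Q { }]]] )] [B [Q < >]]]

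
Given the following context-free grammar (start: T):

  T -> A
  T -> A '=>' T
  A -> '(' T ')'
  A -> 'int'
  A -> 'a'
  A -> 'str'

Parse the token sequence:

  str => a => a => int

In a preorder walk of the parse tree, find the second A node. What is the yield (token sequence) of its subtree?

[T [A str] => [T [A a] => [T [A a] => [T [A int]]]]]

a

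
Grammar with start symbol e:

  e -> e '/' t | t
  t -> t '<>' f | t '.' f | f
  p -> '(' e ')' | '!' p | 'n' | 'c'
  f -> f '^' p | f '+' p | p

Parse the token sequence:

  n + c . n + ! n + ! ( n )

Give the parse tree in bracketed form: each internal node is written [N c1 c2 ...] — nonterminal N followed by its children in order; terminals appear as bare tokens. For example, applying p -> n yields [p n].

e
t
t . f
f . f
f + p . f
p + p . f
n + p . f
n + c . f
n + c . f + p
n + c . f + p + p
n + c . p + p + p
n + c . n + p + p
n + c . n + ! p + p
n + c . n + ! n + p
n + c . n + ! n + ! p
n + c . n + ! n + ! ( e )
n + c . n + ! n + ! ( t )
n + c . n + ! n + ! ( f )
n + c . n + ! n + ! ( p )
n + c . n + ! n + ! ( n )

[e [t [t [f [f [p n]] + [p c]]] . [f [f [f [p n]] + [p ! [p n]]] + [p ! [p ( [e [t [f [p n]]]] )]]]]]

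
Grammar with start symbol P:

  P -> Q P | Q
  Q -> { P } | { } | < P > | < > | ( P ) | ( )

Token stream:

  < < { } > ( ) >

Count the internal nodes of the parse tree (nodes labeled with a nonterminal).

8

[P [Q < [P [Q < [P [Q { }]] >] [P [Q ( )]]] >]]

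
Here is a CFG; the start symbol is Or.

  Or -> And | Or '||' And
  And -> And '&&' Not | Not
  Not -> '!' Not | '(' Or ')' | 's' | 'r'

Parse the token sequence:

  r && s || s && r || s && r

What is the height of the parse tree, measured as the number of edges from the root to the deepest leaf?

[Or [Or [Or [And [And [Not r]] && [Not s]]] || [And [And [Not s]] && [Not r]]] || [And [And [Not s]] && [Not r]]]

6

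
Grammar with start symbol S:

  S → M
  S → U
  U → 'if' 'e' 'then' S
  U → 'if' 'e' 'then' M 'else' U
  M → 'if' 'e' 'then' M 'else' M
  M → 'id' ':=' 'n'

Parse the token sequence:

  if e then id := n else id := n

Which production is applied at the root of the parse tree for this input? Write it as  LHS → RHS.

S → M

[S [M if e then [M id := n] else [M id := n]]]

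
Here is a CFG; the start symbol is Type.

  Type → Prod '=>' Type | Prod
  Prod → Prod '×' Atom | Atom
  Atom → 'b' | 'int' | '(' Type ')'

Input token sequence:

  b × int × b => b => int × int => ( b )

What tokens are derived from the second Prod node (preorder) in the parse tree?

b × int

[Type [Prod [Prod [Prod [Atom b]] × [Atom int]] × [Atom b]] => [Type [Prod [Atom b]] => [Type [Prod [Prod [Atom int]] × [Atom int]] => [Type [Prod [Atom ( [Type [Prod [Atom b]]] )]]]]]]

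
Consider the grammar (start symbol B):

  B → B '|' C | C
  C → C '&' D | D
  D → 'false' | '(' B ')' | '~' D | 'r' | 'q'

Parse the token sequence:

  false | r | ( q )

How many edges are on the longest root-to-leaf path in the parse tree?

[B [B [B [C [D false]]] | [C [D r]]] | [C [D ( [B [C [D q]]] )]]]

6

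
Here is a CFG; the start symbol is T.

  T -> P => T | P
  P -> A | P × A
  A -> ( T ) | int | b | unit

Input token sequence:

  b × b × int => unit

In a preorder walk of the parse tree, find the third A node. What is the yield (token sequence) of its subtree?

[T [P [P [P [A b]] × [A b]] × [A int]] => [T [P [A unit]]]]

int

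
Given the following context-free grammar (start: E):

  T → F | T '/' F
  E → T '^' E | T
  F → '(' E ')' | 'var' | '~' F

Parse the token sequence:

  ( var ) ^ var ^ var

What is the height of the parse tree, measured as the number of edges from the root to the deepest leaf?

[E [T [F ( [E [T [F var]]] )]] ^ [E [T [F var]] ^ [E [T [F var]]]]]

6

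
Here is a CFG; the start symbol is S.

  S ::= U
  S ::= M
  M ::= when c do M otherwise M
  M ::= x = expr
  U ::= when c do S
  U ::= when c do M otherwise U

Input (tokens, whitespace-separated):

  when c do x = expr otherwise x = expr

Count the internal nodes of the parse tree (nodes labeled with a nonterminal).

[S [M when c do [M x = expr] otherwise [M x = expr]]]

4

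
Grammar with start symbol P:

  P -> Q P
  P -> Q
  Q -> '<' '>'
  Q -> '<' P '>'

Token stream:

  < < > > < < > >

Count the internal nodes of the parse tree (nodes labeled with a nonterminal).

[P [Q < [P [Q < >]] >] [P [Q < [P [Q < >]] >]]]

8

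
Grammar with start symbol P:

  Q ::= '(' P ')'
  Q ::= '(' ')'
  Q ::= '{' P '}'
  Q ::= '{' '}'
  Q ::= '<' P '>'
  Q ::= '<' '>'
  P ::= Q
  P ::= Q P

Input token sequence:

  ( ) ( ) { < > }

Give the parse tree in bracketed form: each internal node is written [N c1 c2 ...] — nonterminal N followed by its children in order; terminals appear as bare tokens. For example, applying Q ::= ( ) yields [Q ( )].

[P [Q ( )] [P [Q ( )] [P [Q { [P [Q < >]] }]]]]

P
Q P
( ) P
( ) Q P
( ) ( ) P
( ) ( ) Q
( ) ( ) { P }
( ) ( ) { Q }
( ) ( ) { < > }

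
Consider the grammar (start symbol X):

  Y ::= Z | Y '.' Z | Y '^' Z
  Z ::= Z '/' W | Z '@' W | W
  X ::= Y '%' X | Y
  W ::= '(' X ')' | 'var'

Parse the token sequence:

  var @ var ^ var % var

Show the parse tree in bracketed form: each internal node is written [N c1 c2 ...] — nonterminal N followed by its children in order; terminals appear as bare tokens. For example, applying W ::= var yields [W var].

[X [Y [Y [Z [Z [W var]] @ [W var]]] ^ [Z [W var]]] % [X [Y [Z [W var]]]]]

X
Y % X
Y ^ Z % X
Z ^ Z % X
Z @ W ^ Z % X
W @ W ^ Z % X
var @ W ^ Z % X
var @ var ^ Z % X
var @ var ^ W % X
var @ var ^ var % X
var @ var ^ var % Y
var @ var ^ var % Z
var @ var ^ var % W
var @ var ^ var % var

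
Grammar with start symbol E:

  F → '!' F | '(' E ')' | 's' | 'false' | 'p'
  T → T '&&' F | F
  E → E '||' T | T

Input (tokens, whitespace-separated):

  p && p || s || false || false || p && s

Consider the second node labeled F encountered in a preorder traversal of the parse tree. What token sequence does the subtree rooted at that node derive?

p

[E [E [E [E [E [T [T [F p]] && [F p]]] || [T [F s]]] || [T [F false]]] || [T [F false]]] || [T [T [F p]] && [F s]]]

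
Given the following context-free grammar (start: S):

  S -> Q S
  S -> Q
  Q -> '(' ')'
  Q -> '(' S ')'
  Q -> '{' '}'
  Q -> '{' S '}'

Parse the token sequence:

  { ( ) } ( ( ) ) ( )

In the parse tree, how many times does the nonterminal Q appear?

5

[S [Q { [S [Q ( )]] }] [S [Q ( [S [Q ( )]] )] [S [Q ( )]]]]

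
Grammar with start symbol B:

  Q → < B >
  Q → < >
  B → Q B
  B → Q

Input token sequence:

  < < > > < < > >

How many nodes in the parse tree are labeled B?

[B [Q < [B [Q < >]] >] [B [Q < [B [Q < >]] >]]]

4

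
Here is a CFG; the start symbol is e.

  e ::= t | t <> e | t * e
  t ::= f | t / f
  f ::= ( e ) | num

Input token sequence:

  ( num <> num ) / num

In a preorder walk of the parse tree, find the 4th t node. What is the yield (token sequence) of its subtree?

[e [t [t [f ( [e [t [f num]] <> [e [t [f num]]]] )]] / [f num]]]

num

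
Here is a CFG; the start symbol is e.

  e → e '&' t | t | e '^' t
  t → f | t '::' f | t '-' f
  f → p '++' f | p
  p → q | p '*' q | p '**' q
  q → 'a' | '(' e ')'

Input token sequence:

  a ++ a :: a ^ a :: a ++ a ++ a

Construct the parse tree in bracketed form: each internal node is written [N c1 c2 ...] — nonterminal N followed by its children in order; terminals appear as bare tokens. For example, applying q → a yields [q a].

[e [e [t [t [f [p [q a]] ++ [f [p [q a]]]]] :: [f [p [q a]]]]] ^ [t [t [f [p [q a]]]] :: [f [p [q a]] ++ [f [p [q a]] ++ [f [p [q a]]]]]]]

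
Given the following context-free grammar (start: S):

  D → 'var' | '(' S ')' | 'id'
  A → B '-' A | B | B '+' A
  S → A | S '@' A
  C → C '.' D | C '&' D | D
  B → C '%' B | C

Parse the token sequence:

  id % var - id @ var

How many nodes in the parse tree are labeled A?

3

[S [S [A [B [C [D id]] % [B [C [D var]]]] - [A [B [C [D id]]]]]] @ [A [B [C [D var]]]]]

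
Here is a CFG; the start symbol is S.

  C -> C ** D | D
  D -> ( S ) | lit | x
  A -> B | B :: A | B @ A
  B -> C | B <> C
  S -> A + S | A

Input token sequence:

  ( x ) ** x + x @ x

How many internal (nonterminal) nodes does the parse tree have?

[S [A [B [C [C [D ( [S [A [B [C [D x]]]]] )]] ** [D x]]]] + [S [A [B [C [D x]]] @ [A [B [C [D x]]]]]]]

21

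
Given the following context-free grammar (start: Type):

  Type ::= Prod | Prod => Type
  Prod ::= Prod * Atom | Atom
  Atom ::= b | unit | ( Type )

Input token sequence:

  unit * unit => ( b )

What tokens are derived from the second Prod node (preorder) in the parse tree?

[Type [Prod [Prod [Atom unit]] * [Atom unit]] => [Type [Prod [Atom ( [Type [Prod [Atom b]]] )]]]]

unit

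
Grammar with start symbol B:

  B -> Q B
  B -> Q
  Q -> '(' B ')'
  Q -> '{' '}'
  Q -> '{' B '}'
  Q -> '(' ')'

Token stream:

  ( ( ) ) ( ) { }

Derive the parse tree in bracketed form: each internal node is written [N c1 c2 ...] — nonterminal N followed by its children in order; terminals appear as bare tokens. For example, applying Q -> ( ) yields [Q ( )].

B
Q B
( B ) B
( Q ) B
( ( ) ) B
( ( ) ) Q B
( ( ) ) ( ) B
( ( ) ) ( ) Q
( ( ) ) ( ) { }

[B [Q ( [B [Q ( )]] )] [B [Q ( )] [B [Q { }]]]]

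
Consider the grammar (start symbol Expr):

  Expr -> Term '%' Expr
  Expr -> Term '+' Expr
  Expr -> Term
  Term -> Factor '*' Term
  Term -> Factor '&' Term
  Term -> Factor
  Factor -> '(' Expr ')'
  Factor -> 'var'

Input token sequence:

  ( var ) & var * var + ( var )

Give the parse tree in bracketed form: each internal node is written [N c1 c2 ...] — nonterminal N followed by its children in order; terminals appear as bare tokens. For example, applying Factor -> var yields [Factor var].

Expr
Term + Expr
Factor & Term + Expr
( Expr ) & Term + Expr
( Term ) & Term + Expr
( Factor ) & Term + Expr
( var ) & Term + Expr
( var ) & Factor * Term + Expr
( var ) & var * Term + Expr
( var ) & var * Factor + Expr
( var ) & var * var + Expr
( var ) & var * var + Term
( var ) & var * var + Factor
( var ) & var * var + ( Expr )
( var ) & var * var + ( Term )
( var ) & var * var + ( Factor )
( var ) & var * var + ( var )

[Expr [Term [Factor ( [Expr [Term [Factor var]]] )] & [Term [Factor var] * [Term [Factor var]]]] + [Expr [Term [Factor ( [Expr [Term [Factor var]]] )]]]]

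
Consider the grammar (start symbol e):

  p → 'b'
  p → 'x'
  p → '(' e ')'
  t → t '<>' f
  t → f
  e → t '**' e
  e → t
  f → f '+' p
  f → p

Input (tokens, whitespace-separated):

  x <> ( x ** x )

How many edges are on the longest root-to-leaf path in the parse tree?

[e [t [t [f [p x]]] <> [f [p ( [e [t [f [p x]]] ** [e [t [f [p x]]]]] )]]]]

9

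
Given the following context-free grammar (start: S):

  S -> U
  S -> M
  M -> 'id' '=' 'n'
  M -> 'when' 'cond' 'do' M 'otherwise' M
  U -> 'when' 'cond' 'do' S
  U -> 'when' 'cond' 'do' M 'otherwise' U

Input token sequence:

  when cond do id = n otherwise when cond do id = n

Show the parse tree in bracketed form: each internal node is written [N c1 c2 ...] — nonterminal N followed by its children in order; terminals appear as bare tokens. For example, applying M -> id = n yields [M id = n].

[S [U when cond do [M id = n] otherwise [U when cond do [S [M id = n]]]]]

S
U
when cond do M otherwise U
when cond do id = n otherwise U
when cond do id = n otherwise when cond do S
when cond do id = n otherwise when cond do M
when cond do id = n otherwise when cond do id = n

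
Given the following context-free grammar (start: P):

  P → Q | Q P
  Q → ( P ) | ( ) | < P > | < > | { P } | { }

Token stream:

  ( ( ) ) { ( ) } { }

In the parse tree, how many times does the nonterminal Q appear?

[P [Q ( [P [Q ( )]] )] [P [Q { [P [Q ( )]] }] [P [Q { }]]]]

5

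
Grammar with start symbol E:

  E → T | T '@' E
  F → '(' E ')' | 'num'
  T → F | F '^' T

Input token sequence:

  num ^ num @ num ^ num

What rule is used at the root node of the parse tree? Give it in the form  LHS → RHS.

E → T '@' E

[E [T [F num] ^ [T [F num]]] @ [E [T [F num] ^ [T [F num]]]]]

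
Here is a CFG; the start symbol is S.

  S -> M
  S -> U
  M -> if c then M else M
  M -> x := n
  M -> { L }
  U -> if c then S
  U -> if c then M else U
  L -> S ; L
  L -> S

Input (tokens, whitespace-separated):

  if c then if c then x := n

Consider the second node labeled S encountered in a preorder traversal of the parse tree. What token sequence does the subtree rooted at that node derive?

[S [U if c then [S [U if c then [S [M x := n]]]]]]

if c then x := n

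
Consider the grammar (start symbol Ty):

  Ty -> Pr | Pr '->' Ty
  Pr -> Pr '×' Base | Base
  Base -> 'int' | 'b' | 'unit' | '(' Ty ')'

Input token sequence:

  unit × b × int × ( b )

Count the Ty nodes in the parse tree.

[Ty [Pr [Pr [Pr [Pr [Base unit]] × [Base b]] × [Base int]] × [Base ( [Ty [Pr [Base b]]] )]]]

2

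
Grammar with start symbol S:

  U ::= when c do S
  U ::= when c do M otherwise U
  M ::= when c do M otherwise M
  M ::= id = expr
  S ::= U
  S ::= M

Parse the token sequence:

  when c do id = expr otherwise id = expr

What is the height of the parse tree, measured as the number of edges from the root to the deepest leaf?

3

[S [M when c do [M id = expr] otherwise [M id = expr]]]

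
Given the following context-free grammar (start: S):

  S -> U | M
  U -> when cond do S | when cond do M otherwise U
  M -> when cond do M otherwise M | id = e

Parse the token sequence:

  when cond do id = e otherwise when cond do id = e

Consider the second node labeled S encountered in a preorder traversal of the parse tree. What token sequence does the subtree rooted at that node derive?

id = e

[S [U when cond do [M id = e] otherwise [U when cond do [S [M id = e]]]]]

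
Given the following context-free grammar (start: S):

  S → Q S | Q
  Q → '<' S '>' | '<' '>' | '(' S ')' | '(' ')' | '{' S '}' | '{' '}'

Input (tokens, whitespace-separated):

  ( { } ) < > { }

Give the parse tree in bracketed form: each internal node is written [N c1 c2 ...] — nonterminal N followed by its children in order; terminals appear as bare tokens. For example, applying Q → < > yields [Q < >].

S
Q S
( S ) S
( Q ) S
( { } ) S
( { } ) Q S
( { } ) < > S
( { } ) < > Q
( { } ) < > { }

[S [Q ( [S [Q { }]] )] [S [Q < >] [S [Q { }]]]]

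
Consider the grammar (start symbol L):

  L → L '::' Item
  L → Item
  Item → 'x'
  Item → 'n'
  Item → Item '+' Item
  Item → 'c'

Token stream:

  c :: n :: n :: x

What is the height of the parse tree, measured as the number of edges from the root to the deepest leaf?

5

[L [L [L [L [Item c]] :: [Item n]] :: [Item n]] :: [Item x]]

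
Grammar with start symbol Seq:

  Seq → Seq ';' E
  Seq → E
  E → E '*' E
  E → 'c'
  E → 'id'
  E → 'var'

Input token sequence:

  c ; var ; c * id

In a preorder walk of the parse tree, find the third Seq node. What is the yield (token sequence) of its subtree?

c

[Seq [Seq [Seq [E c]] ; [E var]] ; [E [E c] * [E id]]]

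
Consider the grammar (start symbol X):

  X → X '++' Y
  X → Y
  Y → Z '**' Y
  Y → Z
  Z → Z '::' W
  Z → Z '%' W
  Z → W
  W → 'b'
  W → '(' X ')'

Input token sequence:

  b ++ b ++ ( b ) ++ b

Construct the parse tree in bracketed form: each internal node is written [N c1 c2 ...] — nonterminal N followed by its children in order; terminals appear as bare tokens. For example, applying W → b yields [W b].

[X [X [X [X [Y [Z [W b]]]] ++ [Y [Z [W b]]]] ++ [Y [Z [W ( [X [Y [Z [W b]]]] )]]]] ++ [Y [Z [W b]]]]

X
X ++ Y
X ++ Y ++ Y
X ++ Y ++ Y ++ Y
Y ++ Y ++ Y ++ Y
Z ++ Y ++ Y ++ Y
W ++ Y ++ Y ++ Y
b ++ Y ++ Y ++ Y
b ++ Z ++ Y ++ Y
b ++ W ++ Y ++ Y
b ++ b ++ Y ++ Y
b ++ b ++ Z ++ Y
b ++ b ++ W ++ Y
b ++ b ++ ( X ) ++ Y
b ++ b ++ ( Y ) ++ Y
b ++ b ++ ( Z ) ++ Y
b ++ b ++ ( W ) ++ Y
b ++ b ++ ( b ) ++ Y
b ++ b ++ ( b ) ++ Z
b ++ b ++ ( b ) ++ W
b ++ b ++ ( b ) ++ b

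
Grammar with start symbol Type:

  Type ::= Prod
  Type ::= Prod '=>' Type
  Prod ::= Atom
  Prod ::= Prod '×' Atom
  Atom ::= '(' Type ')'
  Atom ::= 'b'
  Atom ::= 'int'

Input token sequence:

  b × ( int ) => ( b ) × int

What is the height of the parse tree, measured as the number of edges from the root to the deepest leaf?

[Type [Prod [Prod [Atom b]] × [Atom ( [Type [Prod [Atom int]]] )]] => [Type [Prod [Prod [Atom ( [Type [Prod [Atom b]]] )]] × [Atom int]]]]

8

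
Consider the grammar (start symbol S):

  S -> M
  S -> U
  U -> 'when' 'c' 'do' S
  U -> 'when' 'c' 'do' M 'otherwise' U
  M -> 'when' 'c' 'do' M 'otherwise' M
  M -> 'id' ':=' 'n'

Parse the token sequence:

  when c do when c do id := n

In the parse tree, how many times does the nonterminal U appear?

2

[S [U when c do [S [U when c do [S [M id := n]]]]]]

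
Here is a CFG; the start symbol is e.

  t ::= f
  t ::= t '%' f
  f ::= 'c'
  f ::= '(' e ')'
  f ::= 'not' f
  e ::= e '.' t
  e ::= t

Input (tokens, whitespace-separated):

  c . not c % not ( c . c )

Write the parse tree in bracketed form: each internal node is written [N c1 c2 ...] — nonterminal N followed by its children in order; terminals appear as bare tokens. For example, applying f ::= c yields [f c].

e
e . t
t . t
f . t
c . t
c . t % f
c . f % f
c . not f % f
c . not c % f
c . not c % not f
c . not c % not ( e )
c . not c % not ( e . t )
c . not c % not ( t . t )
c . not c % not ( f . t )
c . not c % not ( c . t )
c . not c % not ( c . f )
c . not c % not ( c . c )

[e [e [t [f c]]] . [t [t [f not [f c]]] % [f not [f ( [e [e [t [f c]]] . [t [f c]]] )]]]]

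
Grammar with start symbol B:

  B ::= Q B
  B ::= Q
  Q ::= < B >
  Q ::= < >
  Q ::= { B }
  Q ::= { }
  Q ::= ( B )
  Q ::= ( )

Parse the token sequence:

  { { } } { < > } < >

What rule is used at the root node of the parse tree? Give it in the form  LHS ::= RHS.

[B [Q { [B [Q { }]] }] [B [Q { [B [Q < >]] }] [B [Q < >]]]]

B ::= Q B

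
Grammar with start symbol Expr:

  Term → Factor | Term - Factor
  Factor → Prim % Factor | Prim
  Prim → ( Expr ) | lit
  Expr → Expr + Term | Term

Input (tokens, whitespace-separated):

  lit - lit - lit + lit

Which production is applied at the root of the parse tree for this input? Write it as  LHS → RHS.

[Expr [Expr [Term [Term [Term [Factor [Prim lit]]] - [Factor [Prim lit]]] - [Factor [Prim lit]]]] + [Term [Factor [Prim lit]]]]

Expr → Expr + Term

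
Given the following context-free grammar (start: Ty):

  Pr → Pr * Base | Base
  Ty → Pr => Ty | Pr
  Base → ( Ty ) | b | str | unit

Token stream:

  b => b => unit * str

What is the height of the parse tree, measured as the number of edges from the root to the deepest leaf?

[Ty [Pr [Base b]] => [Ty [Pr [Base b]] => [Ty [Pr [Pr [Base unit]] * [Base str]]]]]

6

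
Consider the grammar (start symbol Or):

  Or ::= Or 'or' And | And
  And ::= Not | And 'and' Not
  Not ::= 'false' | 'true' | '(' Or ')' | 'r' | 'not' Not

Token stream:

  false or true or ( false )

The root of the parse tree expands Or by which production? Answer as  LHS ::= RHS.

Or ::= Or 'or' And

[Or [Or [Or [And [Not false]]] or [And [Not true]]] or [And [Not ( [Or [And [Not false]]] )]]]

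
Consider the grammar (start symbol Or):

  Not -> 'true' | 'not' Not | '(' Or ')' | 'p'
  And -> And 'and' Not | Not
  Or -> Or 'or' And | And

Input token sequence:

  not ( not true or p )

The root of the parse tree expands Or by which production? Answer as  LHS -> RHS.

Or -> And

[Or [And [Not not [Not ( [Or [Or [And [Not not [Not true]]]] or [And [Not p]]] )]]]]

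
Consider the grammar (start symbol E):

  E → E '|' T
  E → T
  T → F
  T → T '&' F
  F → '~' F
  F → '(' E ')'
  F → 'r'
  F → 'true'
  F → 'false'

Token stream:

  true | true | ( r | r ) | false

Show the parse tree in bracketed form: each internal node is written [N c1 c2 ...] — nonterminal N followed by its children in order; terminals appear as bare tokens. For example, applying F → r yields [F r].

[E [E [E [E [T [F true]]] | [T [F true]]] | [T [F ( [E [E [T [F r]]] | [T [F r]]] )]]] | [T [F false]]]

E
E | T
E | T | T
E | T | T | T
T | T | T | T
F | T | T | T
true | T | T | T
true | F | T | T
true | true | T | T
true | true | F | T
true | true | ( E ) | T
true | true | ( E | T ) | T
true | true | ( T | T ) | T
true | true | ( F | T ) | T
true | true | ( r | T ) | T
true | true | ( r | F ) | T
true | true | ( r | r ) | T
true | true | ( r | r ) | F
true | true | ( r | r ) | false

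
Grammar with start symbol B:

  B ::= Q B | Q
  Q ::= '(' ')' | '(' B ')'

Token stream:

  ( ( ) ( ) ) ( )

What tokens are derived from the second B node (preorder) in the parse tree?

[B [Q ( [B [Q ( )] [B [Q ( )]]] )] [B [Q ( )]]]

( ) ( )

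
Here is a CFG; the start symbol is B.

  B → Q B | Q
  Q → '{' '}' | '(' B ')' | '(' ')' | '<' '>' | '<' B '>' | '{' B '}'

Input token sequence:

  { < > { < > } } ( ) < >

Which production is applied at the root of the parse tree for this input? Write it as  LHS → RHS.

[B [Q { [B [Q < >] [B [Q { [B [Q < >]] }]]] }] [B [Q ( )] [B [Q < >]]]]

B → Q B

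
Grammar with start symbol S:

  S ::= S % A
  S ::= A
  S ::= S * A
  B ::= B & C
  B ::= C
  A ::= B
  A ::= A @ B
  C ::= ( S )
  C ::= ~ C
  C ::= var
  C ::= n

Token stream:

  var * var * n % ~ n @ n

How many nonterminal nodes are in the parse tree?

20

[S [S [S [S [A [B [C var]]]] * [A [B [C var]]]] * [A [B [C n]]]] % [A [A [B [C ~ [C n]]]] @ [B [C n]]]]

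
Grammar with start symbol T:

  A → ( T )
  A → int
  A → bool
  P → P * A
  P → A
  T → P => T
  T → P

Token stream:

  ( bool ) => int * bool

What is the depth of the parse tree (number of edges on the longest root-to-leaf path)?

6

[T [P [A ( [T [P [A bool]]] )]] => [T [P [P [A int]] * [A bool]]]]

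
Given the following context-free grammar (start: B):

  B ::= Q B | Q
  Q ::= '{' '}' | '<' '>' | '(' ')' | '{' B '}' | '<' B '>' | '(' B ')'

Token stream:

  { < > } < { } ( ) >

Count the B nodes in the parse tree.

5

[B [Q { [B [Q < >]] }] [B [Q < [B [Q { }] [B [Q ( )]]] >]]]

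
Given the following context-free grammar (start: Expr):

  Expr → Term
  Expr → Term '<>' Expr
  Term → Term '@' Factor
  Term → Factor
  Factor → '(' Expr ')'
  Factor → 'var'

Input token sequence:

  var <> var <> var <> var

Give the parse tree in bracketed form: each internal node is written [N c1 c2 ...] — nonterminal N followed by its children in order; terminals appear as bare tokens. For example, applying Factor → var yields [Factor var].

Expr
Term <> Expr
Factor <> Expr
var <> Expr
var <> Term <> Expr
var <> Factor <> Expr
var <> var <> Expr
var <> var <> Term <> Expr
var <> var <> Factor <> Expr
var <> var <> var <> Expr
var <> var <> var <> Term
var <> var <> var <> Factor
var <> var <> var <> var

[Expr [Term [Factor var]] <> [Expr [Term [Factor var]] <> [Expr [Term [Factor var]] <> [Expr [Term [Factor var]]]]]]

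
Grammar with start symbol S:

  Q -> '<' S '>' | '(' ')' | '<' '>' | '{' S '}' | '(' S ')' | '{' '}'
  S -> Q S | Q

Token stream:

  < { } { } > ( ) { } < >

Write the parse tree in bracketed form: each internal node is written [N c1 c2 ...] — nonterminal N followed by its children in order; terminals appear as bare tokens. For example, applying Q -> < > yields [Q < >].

[S [Q < [S [Q { }] [S [Q { }]]] >] [S [Q ( )] [S [Q { }] [S [Q < >]]]]]

S
Q S
< S > S
< Q S > S
< { } S > S
< { } Q > S
< { } { } > S
< { } { } > Q S
< { } { } > ( ) S
< { } { } > ( ) Q S
< { } { } > ( ) { } S
< { } { } > ( ) { } Q
< { } { } > ( ) { } < >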